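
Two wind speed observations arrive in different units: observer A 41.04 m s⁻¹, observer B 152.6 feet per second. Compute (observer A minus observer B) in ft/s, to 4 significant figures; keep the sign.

-17.95 ft/s

observer A: 41.04 m/s = 134.6457 ft/s.
Difference: 134.6457 − 152.6000 = -17.95 ft/s.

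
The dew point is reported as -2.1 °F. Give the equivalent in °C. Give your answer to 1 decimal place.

°C = (°F − 32) × 5/9 = (-2.1 − 32) / 1.8 = -18.9 °C.

-18.9 °C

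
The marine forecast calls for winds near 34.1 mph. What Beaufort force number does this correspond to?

34.1 mph = 15.2 m/s, which is Beaufort 7 (near gale, 13.9–17.1 m/s).

Beaufort force 7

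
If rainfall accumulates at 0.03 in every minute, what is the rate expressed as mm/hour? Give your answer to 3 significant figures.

45.7 mm/hour

0.03 in/minute × 25.4 mm/in × 60 minute/hour = 45.7 mm/hour.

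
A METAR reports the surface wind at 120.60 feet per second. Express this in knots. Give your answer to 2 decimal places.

71.45 kt

1 ft/s = 0.592484 kt, so 120.60 × 0.592484 = 71.45 kt.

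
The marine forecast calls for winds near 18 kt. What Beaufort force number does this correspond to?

Beaufort force 5

18 kt lies in the Beaufort 5 band (fresh breeze, 17–21 kt).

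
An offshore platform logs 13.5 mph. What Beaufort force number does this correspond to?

Beaufort force 4

13.5 mph = 6.0 m/s, which is Beaufort 4 (moderate breeze, 5.5–7.9 m/s).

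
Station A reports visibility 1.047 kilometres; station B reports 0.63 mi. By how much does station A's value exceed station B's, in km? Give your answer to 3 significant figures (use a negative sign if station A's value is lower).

station B: 0.63 SM = 1.013887 km.
Difference: 1.047000 − 1.013887 = 0.0331 km.

0.0331 km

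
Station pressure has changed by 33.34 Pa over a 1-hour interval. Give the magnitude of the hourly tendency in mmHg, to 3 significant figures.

0.250 mmHg per hour

33.34 Pa / 1 h × 0.00750062 mmHg/Pa = 0.250 mmHg/h.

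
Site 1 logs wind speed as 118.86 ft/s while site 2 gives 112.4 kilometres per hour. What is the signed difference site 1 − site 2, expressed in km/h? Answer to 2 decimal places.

18.02 km/h

site 1: 118.86 ft/s = 130.4227 km/h.
Difference: 130.4227 − 112.4000 = 18.02 km/h.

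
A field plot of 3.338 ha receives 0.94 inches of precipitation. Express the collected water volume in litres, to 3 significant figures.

797000 litres

Depth: 0.94 in × 25.4 = 23.876 mm.
Area: 3.338 ha = 33380 m².
1 mm over 1 m² is 1 L, so volume = 23.876 × 33380 = 796980.88 L ≈ 797000 L.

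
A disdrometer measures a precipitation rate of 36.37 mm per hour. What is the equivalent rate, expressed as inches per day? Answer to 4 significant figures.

34.37 in/day

36.37 mm/hour × 0.0393701 in/mm × 24 hour/day = 34.37 in/day.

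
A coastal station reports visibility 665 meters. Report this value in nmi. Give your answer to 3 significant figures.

0.359 nmi

1 m = 0.000539957 nmi, so 665 × 0.000539957 = 0.359 nmi.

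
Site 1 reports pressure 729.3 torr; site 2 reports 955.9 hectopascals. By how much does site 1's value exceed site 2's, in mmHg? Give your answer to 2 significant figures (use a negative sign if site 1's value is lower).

site 2: 955.9 hPa = 716.98 mmHg.
Difference: 729.30 − 716.98 = 12 mmHg.

12 mmHg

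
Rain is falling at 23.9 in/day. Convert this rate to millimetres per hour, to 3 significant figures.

23.9 in/day × 25.4 mm/in × 0.0416667 day/hour = 25.3 mm/hour.

25.3 mm/hour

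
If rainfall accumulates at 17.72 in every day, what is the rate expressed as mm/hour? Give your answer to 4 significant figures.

17.72 in/day × 25.4 mm/in × 0.0416667 day/hour = 18.75 mm/hour.

18.75 mm/hour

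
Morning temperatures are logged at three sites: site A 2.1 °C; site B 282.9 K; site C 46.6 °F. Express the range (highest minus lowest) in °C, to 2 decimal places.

7.65 °C

site B: 282.9 K = 9.750 °C.
site C: 46.6 °F = 8.111 °C.
Spread: 9.750 − 2.100 = 7.650 °C.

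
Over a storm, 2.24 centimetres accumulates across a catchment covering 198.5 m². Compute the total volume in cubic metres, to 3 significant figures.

Depth: 2.24 cm × 10 = 22.4 mm.
1 mm over 1 m² is 1 L, so volume = 22.4 × 198.5 = 4446.4 L = 4.45 m³.

4.45 cubic metres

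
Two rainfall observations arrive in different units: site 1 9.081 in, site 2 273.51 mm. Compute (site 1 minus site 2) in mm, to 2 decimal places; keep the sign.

site 1: 9.081 in = 230.6574 mm.
Difference: 230.6574 − 273.5100 = -42.85 mm.

-42.85 mm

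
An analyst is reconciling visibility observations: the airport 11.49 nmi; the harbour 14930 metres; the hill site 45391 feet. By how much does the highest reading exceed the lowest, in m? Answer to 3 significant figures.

7440 m

the airport: 11.49 nmi = 21279.48 m.
the hill site: 45391 ft = 13835.18 m.
Spread: 21279.48 − 13835.18 = 7440 m.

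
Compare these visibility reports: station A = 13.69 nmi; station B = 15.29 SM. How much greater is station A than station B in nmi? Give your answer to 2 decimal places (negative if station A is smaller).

station B: 15.29 SM = 13.2866 nmi.
Difference: 13.6900 − 13.2866 = 0.40 nmi.

0.40 nmi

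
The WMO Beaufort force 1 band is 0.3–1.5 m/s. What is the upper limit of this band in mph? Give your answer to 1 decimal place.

3.4 mph

0.3–1.5 m/s × 2.237 = 0.7–3.4 mph.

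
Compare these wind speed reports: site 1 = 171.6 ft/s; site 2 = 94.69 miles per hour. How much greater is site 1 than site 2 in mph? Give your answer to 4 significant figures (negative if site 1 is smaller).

22.31 mph

site 1: 171.6 ft/s = 117.0000 mph.
Difference: 117.0000 − 94.6900 = 22.31 mph.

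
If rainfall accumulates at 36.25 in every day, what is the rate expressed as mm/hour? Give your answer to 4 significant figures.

38.36 mm/hour

36.25 in/day × 25.4 mm/in × 0.0416667 day/hour = 38.36 mm/hour.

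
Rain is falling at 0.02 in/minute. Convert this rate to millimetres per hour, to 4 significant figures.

30.48 mm/hour

0.02 in/minute × 25.4 mm/in × 60 minute/hour = 30.48 mm/hour.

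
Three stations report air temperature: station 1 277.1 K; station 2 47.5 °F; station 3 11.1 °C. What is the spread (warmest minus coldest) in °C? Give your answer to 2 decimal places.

station 1: 277.1 K = 3.950 °C.
station 2: 47.5 °F = 8.611 °C.
Spread: 11.100 − 3.950 = 7.150 °C.

7.15 °C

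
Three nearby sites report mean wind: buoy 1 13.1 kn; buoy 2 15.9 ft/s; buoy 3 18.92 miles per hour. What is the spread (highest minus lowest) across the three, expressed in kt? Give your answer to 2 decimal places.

buoy 2: 15.9 ft/s = 9.4205 kt.
buoy 3: 18.92 mph = 16.4410 kt.
Spread: 16.4410 − 9.4205 = 7.02 kt.

7.02 kt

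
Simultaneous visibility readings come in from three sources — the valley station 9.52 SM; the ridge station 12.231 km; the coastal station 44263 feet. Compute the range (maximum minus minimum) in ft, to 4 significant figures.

10140 ft

the valley station: 9.52 SM = 50265.60 ft.
the ridge station: 12.231 km = 40127.95 ft.
Spread: 50265.60 − 40127.95 = 10140 ft.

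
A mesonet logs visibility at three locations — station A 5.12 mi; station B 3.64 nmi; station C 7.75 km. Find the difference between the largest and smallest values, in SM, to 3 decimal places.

0.931 SM

station B: 3.64 nmi = 4.18884 SM.
station C: 7.75 km = 4.81563 SM.
Spread: 5.12000 − 4.18884 = 0.931 SM.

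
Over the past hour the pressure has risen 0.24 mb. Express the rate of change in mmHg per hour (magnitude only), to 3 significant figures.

0.24 mb / 1 h × 0.750062 mmHg/mb = 0.180 mmHg/h.

0.180 mmHg per hour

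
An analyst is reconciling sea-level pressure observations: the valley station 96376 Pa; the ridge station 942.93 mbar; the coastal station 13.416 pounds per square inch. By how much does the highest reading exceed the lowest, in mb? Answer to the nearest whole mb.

the valley station: 96376 Pa = 963.76 mb.
the coastal station: 13.416 psi = 925.00 mb.
Spread: 963.76 − 925.00 = 39 mb.

39 mb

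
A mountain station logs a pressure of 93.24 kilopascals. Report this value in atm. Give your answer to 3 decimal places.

0.920 atm

1 kPa = 0.00986923 atm, so 93.24 × 0.00986923 = 0.920 atm.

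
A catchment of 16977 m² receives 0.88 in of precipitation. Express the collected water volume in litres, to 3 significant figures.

379000 litres

Depth: 0.88 in × 25.4 = 22.352 mm.
1 mm over 1 m² is 1 L, so volume = 22.352 × 16977 = 379469.9 L ≈ 379000 L.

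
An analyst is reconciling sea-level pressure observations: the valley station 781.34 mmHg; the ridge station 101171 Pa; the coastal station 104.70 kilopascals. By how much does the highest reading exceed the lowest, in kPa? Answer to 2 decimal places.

the valley station: 781.34 mmHg = 104.1701 kPa.
the ridge station: 101171 Pa = 101.1710 kPa.
Spread: 104.7000 − 101.1710 = 3.53 kPa.

3.53 kPa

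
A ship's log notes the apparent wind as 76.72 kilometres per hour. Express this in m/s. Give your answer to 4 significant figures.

21.31 m/s

1 km/h = 0.277778 m/s, so 76.72 × 0.277778 = 21.31 m/s.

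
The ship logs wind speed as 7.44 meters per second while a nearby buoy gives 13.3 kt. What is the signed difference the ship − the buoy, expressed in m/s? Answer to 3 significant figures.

the buoy: 13.3 kt = 6.84211 m/s.
Difference: 7.44000 − 6.84211 = 0.598 m/s.

0.598 m/s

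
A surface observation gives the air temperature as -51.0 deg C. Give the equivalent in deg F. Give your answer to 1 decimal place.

-59.8 °F

°F = °C × 9/5 + 32 = -51.0 × 1.8 + 32 = -59.8 °F.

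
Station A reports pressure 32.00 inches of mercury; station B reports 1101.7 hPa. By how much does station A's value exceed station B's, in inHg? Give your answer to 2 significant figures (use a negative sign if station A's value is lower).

station B: 1101.7 hPa = 32.5332 inHg.
Difference: 32.0000 − 32.5332 = -0.53 inHg.

-0.53 inHg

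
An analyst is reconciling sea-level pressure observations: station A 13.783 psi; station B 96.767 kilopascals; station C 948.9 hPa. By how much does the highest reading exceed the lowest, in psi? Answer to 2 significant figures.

0.27 psi

station B: 96.767 kPa = 14.0349 psi.
station C: 948.9 hPa = 13.7626 psi.
Spread: 14.0349 − 13.7626 = 0.27 psi.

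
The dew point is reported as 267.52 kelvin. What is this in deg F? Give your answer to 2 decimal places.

First to °C: -5.63 °C.
Then to °F: 21.87 °F.

21.87 °F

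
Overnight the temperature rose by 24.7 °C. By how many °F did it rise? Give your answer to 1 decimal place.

44.5 °F

For a temperature change the 32° offset cancels: Δ°F = 24.7 × 1.8 = 44.5 °F.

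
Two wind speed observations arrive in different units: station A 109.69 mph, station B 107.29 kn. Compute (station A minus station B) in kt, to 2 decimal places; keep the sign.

station A: 109.69 mph = 95.3180 kt.
Difference: 95.3180 − 107.2900 = -11.97 kt.

-11.97 kt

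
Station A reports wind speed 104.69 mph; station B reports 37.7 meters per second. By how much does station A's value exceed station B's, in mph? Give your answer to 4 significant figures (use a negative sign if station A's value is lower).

20.36 mph

station B: 37.7 m/s = 84.3325 mph.
Difference: 104.6900 − 84.3325 = 20.36 mph.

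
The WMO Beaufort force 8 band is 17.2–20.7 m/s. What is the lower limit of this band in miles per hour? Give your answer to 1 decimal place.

38.5 mph

17.2–20.7 m/s × 2.237 = 38.5–46.3 mph.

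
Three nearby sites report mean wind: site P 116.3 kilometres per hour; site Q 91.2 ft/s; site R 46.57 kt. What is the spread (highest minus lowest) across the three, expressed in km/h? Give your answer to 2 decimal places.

site Q: 91.2 ft/s = 100.0719 km/h.
site R: 46.57 kt = 86.2476 km/h.
Spread: 116.3000 − 86.2476 = 30.05 km/h.

30.05 km/h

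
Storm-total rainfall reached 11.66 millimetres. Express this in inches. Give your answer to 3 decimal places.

0.459 in

1 mm = 0.0393701 in, so 11.66 × 0.0393701 = 0.459 in.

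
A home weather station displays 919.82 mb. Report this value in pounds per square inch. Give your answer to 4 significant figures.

1 mb = 0.0145038 psi, so 919.82 × 0.0145038 = 13.34 psi.

13.34 psi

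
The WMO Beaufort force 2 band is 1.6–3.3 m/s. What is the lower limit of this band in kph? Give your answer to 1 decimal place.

1.6–3.3 m/s × 3.6 = 5.8–11.9 km/h.

5.8 km/h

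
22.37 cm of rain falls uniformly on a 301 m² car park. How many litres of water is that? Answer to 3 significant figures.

67300 litres

Depth: 22.37 cm × 10 = 223.7 mm.
1 mm over 1 m² is 1 L, so volume = 223.7 × 301 = 67333.7 L ≈ 67300 L.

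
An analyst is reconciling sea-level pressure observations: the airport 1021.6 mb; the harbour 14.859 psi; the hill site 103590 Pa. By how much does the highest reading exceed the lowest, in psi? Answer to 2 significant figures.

the airport: 1021.6 mb = 14.8171 psi.
the hill site: 103590 Pa = 15.0245 psi.
Spread: 15.0245 − 14.8171 = 0.21 psi.

0.21 psi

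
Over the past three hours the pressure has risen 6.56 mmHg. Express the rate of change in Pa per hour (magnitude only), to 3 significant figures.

6.56 mmHg / 3 h × 133.322 Pa/mmHg = 292 Pa/h.

292 Pa per hour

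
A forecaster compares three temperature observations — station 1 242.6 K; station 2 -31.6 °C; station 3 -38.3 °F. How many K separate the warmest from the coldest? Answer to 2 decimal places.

station 1: 242.6 K = -30.550 °C.
station 3: -38.3 °F = -39.056 °C.
Spread: (-30.550) − (-39.056) = 8.506 °C.

8.51 K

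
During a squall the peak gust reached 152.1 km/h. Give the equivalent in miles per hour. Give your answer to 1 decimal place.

1 km/h = 0.621371 mph, so 152.1 × 0.621371 = 94.5 mph.

94.5 mph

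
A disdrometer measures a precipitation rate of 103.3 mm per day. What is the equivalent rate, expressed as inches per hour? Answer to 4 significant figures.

0.1695 in/hour

103.3 mm/day × 0.0393701 in/mm × 0.0416667 day/hour = 0.1695 in/hour.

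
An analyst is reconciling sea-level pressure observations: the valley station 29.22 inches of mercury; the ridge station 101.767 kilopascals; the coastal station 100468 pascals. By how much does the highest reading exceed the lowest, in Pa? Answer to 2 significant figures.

2800 Pa

the valley station: 29.22 inHg = 98950.29 Pa.
the ridge station: 101.767 kPa = 101767.00 Pa.
Spread: 101767.00 − 98950.29 = 2800 Pa.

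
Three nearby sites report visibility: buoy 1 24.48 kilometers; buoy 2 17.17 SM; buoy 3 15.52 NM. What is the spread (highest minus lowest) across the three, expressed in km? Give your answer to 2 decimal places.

buoy 2: 17.17 SM = 27.6324 km.
buoy 3: 15.52 nmi = 28.7430 km.
Spread: 28.7430 − 24.4800 = 4.26 km.

4.26 km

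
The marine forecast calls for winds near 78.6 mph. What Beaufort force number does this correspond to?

78.6 mph = 35.1 m/s, which is Beaufort 12 (hurricane force, ≥32.7 m/s).

Beaufort force 12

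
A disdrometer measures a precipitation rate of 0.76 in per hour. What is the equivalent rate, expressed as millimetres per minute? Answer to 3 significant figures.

0.76 in/hour × 25.4 mm/in × 0.0166667 hour/minute = 0.322 mm/minute.

0.322 mm/minute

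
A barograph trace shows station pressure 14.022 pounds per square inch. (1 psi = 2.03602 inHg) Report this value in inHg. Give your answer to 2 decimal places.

28.55 inHg

1 psi = 2.03602 inHg, so 14.022 × 2.03602 = 28.55 inHg.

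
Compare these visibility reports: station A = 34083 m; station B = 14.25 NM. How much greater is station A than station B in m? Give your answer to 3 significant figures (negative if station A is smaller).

station B: 14.25 nmi = 26391.00 m.
Difference: 34083.00 − 26391.00 = 7690 m.

7690 m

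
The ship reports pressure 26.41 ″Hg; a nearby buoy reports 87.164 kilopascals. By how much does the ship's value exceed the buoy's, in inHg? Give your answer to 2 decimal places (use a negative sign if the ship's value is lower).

the buoy: 87.164 kPa = 25.7395 inHg.
Difference: 26.4100 − 25.7395 = 0.67 inHg.

0.67 inHg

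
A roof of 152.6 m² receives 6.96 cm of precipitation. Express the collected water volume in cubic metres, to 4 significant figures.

Depth: 6.96 cm × 10 = 69.6 mm.
1 mm over 1 m² is 1 L, so volume = 69.6 × 152.6 = 10620.96 L = 10.62 m³.

10.62 cubic metres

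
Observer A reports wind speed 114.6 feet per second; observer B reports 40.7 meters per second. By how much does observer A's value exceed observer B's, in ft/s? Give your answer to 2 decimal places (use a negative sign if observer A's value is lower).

observer B: 40.7 m/s = 133.5302 ft/s.
Difference: 114.6000 − 133.5302 = -18.93 ft/s.

-18.93 ft/s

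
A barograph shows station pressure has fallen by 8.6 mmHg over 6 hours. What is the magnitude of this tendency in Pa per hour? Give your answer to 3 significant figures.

8.6 mmHg / 6 h × 133.322 Pa/mmHg = 191 Pa/h.

191 Pa per hour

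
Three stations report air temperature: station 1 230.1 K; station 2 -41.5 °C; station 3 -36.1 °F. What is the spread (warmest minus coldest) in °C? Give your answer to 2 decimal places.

station 1: 230.1 K = -43.050 °C.
station 3: -36.1 °F = -37.833 °C.
Spread: (-37.833) − (-43.050) = 5.217 °C.

5.22 °C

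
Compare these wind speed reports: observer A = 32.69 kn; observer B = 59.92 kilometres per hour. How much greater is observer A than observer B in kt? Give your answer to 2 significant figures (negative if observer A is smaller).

0.34 kt

observer B: 59.92 km/h = 32.3542 kt.
Difference: 32.6900 − 32.3542 = 0.34 kt.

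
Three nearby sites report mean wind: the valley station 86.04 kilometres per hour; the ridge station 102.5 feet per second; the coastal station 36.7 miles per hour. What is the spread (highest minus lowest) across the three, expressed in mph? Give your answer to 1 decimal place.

33.2 mph

the valley station: 86.04 km/h = 53.463 mph.
the ridge station: 102.5 ft/s = 69.886 mph.
Spread: 69.886 − 36.700 = 33.2 mph.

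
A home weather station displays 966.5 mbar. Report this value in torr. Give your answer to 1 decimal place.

1 mb = 0.750062 mmHg, so 966.5 × 0.750062 = 724.9 mmHg.

724.9 mmHg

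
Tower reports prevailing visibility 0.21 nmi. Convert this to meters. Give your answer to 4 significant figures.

388.9 m

1 nmi = 1852 m, so 0.21 × 1852 = 388.9 m.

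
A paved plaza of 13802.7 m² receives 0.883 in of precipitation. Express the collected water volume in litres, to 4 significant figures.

Depth: 0.883 in × 25.4 = 22.4282 mm.
1 mm over 1 m² is 1 L, so volume = 22.4282 × 13802.7 = 309569.72 L ≈ 309600 L.

309600 litres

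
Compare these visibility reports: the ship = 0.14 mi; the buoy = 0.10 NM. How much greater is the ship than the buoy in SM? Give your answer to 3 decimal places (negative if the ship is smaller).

the buoy: 0.10 nmi = 0.11508 SM.
Difference: 0.14000 − 0.11508 = 0.025 SM.

0.025 SM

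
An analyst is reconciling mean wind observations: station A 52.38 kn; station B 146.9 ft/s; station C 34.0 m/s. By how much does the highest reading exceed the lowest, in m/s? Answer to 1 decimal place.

17.8 m/s

station A: 52.38 kt = 26.947 m/s.
station B: 146.9 ft/s = 44.775 m/s.
Spread: 44.775 − 26.947 = 17.8 m/s.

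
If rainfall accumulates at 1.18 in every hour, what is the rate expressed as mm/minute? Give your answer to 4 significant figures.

0.4995 mm/minute

1.18 in/hour × 25.4 mm/in × 0.0166667 hour/minute = 0.4995 mm/minute.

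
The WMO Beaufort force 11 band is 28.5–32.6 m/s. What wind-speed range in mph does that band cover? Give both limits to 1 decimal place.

63.8 to 72.9 mph

28.5–32.6 m/s × 2.237 = 63.8–72.9 mph.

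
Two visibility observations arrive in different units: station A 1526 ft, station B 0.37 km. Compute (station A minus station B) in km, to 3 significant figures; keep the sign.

0.0951 km

station A: 1526 ft = 0.465125 km.
Difference: 0.465125 − 0.370000 = 0.0951 km.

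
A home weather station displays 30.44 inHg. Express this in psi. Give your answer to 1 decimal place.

1 inHg = 0.491154 psi, so 30.44 × 0.491154 = 15.0 psi.

15.0 psi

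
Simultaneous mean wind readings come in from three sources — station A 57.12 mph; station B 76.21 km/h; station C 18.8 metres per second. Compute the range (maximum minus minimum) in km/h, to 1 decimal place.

24.2 km/h

station A: 57.12 mph = 91.926 km/h.
station C: 18.8 m/s = 67.680 km/h.
Spread: 91.926 − 67.680 = 24.2 km/h.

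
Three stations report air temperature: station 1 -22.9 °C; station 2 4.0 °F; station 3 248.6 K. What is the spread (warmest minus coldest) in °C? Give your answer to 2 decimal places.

station 2: 4.0 °F = -15.556 °C.
station 3: 248.6 K = -24.550 °C.
Spread: (-15.556) − (-24.550) = 8.994 °C.

8.99 °C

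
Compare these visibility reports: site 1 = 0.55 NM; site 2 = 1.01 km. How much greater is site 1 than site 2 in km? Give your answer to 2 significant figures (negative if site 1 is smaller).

site 1: 0.55 nmi = 1.018600 km.
Difference: 1.018600 − 1.010000 = 0.0086 km.

0.0086 km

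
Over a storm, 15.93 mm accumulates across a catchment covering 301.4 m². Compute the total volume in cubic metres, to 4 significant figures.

1 mm over 1 m² is 1 L, so volume = 15.93 × 301.4 = 4801.302 L = 4.801 m³.

4.801 cubic metres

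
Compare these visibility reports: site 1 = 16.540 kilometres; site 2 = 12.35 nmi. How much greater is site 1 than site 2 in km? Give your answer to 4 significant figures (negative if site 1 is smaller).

site 2: 12.35 nmi = 22.87220 km.
Difference: 16.54000 − 22.87220 = -6.332 km.

-6.332 km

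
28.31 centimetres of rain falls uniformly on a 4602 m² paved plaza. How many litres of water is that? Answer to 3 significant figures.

1300000 litres

Depth: 28.31 cm × 10 = 283.1 mm.
1 mm over 1 m² is 1 L, so volume = 283.1 × 4602 = 1302826.2 L ≈ 1300000 L.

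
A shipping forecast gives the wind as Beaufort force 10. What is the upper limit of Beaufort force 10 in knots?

Beaufort 10 (storm) spans 48–55 knots.

55 kt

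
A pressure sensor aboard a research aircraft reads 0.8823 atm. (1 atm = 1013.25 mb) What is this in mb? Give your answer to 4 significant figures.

894.0 mb

1 atm = 1013.25 mb, so 0.8823 × 1013.25 = 894.0 mb.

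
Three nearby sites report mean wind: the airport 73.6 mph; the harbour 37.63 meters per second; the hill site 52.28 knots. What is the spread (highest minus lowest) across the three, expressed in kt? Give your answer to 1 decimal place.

the airport: 73.6 mph = 63.957 kt.
the harbour: 37.63 m/s = 73.147 kt.
Spread: 73.147 − 52.280 = 20.9 kt.

20.9 kt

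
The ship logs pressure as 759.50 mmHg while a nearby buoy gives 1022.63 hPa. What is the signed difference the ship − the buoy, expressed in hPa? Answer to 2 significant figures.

-10 hPa

the ship: 759.50 mmHg = 1012.58 hPa.
Difference: 1012.58 − 1022.63 = -10 hPa.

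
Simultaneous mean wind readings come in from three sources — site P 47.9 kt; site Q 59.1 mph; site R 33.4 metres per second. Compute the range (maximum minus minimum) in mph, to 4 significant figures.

19.59 mph

site P: 47.9 kt = 55.1223 mph.
site R: 33.4 m/s = 74.7137 mph.
Spread: 74.7137 − 55.1223 = 19.59 mph.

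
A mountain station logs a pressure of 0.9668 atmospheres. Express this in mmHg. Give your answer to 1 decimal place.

1 atm = 760 mmHg, so 0.9668 × 760 = 734.8 mmHg.

734.8 mmHg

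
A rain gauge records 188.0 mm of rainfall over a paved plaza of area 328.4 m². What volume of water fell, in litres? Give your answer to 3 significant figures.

1 mm over 1 m² is 1 L, so volume = 188 × 328.4 = 61739.2 L ≈ 61700 L.

61700 litres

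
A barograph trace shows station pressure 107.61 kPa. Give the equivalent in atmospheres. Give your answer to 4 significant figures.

1.062 atm

1 kPa = 0.00986923 atm, so 107.61 × 0.00986923 = 1.062 atm.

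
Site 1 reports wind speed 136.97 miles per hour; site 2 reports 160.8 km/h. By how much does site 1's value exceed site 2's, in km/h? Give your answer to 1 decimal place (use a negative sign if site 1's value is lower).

59.6 km/h

site 1: 136.97 mph = 220.432 km/h.
Difference: 220.432 − 160.800 = 59.6 km/h.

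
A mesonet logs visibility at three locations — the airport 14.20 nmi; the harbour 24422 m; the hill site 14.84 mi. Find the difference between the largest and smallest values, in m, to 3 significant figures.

the airport: 14.20 nmi = 26298.40 m.
the hill site: 14.84 SM = 23882.66 m.
Spread: 26298.40 − 23882.66 = 2420 m.

2420 m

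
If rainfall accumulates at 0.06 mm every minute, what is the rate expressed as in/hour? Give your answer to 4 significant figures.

0.1417 in/hour

0.06 mm/minute × 0.0393701 in/mm × 60 minute/hour = 0.1417 in/hour.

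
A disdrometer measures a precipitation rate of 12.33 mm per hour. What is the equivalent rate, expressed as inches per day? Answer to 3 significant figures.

11.7 in/day

12.33 mm/hour × 0.0393701 in/mm × 24 hour/day = 11.7 in/day.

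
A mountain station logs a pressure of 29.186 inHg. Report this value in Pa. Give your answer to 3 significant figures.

1 inHg = 3386.39 Pa, so 29.186 × 3386.39 = 98800 Pa.

98800 Pa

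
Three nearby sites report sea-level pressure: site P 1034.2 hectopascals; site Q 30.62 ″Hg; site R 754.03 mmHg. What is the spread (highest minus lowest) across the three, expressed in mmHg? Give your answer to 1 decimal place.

site P: 1034.2 hPa = 775.714 mmHg.
site Q: 30.62 inHg = 777.748 mmHg.
Spread: 777.748 − 754.030 = 23.7 mmHg.

23.7 mmHg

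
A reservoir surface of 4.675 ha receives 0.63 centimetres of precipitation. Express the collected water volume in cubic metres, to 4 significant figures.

Depth: 0.63 cm × 10 = 6.3 mm.
Area: 4.675 ha = 46750 m².
1 mm over 1 m² is 1 L, so volume = 6.3 × 46750 = 294525 L = 294.5 m³.

294.5 cubic metres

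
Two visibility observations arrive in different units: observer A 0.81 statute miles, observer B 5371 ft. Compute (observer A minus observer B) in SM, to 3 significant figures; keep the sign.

observer B: 5371 ft = 1.01723 SM.
Difference: 0.81000 − 1.01723 = -0.207 SM.

-0.207 SM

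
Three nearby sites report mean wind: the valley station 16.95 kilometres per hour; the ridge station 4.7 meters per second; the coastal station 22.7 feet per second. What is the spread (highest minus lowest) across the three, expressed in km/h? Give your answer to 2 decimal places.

7.99 km/h

the ridge station: 4.7 m/s = 16.9200 km/h.
the coastal station: 22.7 ft/s = 24.9083 km/h.
Spread: 24.9083 − 16.9200 = 7.99 km/h.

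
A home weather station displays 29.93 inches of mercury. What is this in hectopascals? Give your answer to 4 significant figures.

1014 hPa

1 inHg = 33.8639 hPa, so 29.93 × 33.8639 = 1014 hPa.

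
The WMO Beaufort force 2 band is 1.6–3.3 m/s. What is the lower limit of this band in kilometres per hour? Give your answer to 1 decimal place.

5.8 km/h

1.6–3.3 m/s × 3.6 = 5.8–11.9 km/h.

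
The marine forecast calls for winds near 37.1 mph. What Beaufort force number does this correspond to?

37.1 mph = 16.6 m/s, which is Beaufort 7 (near gale, 13.9–17.1 m/s).

Beaufort force 7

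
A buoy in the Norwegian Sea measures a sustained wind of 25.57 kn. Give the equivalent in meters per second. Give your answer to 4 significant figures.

13.15 m/s

1 kt = 0.514444 m/s, so 25.57 × 0.514444 = 13.15 m/s.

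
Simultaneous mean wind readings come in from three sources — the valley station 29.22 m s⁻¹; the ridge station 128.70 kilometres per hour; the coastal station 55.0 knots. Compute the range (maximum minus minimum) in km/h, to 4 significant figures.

the valley station: 29.22 m/s = 105.1920 km/h.
the coastal station: 55.0 kt = 101.8600 km/h.
Spread: 128.7000 − 101.8600 = 26.84 km/h.

26.84 km/h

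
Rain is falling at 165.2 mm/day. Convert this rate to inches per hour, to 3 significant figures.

165.2 mm/day × 0.0393701 in/mm × 0.0416667 day/hour = 0.271 in/hour.

0.271 in/hour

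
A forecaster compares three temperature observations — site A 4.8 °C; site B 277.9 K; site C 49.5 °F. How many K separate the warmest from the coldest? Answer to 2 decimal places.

4.97 K

site B: 277.9 K = 4.750 °C.
site C: 49.5 °F = 9.722 °C.
Spread: 9.722 − 4.750 = 4.972 °C.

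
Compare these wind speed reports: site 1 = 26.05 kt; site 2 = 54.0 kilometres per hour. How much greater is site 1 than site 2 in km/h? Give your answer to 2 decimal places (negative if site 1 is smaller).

site 1: 26.05 kt = 48.2446 km/h.
Difference: 48.2446 − 54.0000 = -5.76 km/h.

-5.76 km/h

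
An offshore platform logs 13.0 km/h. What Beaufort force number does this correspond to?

Beaufort force 3

13.0 km/h = 3.6 m/s, which is Beaufort 3 (gentle breeze, 3.4–5.4 m/s).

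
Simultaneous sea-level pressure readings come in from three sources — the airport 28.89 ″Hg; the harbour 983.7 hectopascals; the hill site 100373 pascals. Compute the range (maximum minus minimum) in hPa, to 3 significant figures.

25.4 hPa

the airport: 28.89 inHg = 978.328 hPa.
the hill site: 100373 Pa = 1003.730 hPa.
Spread: 1003.730 − 978.328 = 25.4 hPa.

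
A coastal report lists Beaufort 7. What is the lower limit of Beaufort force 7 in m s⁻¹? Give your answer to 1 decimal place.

13.9 m/s

Beaufort 7 (near gale) spans 13.9–17.1 m/s.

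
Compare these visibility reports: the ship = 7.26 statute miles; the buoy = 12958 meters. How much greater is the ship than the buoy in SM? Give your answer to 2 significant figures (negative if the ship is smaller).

-0.79 SM

the buoy: 12958 m = 8.0517 SM.
Difference: 7.2600 − 8.0517 = -0.79 SM.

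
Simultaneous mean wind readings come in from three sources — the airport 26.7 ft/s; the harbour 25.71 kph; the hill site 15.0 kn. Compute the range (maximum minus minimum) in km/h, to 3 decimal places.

the airport: 26.7 ft/s = 29.29738 km/h.
the hill site: 15.0 kt = 27.78000 km/h.
Spread: 29.29738 − 25.71000 = 3.587 km/h.

3.587 km/h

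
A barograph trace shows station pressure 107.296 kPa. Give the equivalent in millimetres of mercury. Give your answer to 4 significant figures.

804.8 mmHg

1 kPa = 7.50062 mmHg, so 107.296 × 7.50062 = 804.8 mmHg.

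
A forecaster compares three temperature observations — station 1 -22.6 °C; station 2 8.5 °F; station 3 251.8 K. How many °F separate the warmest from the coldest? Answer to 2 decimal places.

station 2: 8.5 °F = -13.056 °C.
station 3: 251.8 K = -21.350 °C.
Spread: (-13.056) − (-22.600) = 9.544 °C = 17.18 °F.

17.18 °F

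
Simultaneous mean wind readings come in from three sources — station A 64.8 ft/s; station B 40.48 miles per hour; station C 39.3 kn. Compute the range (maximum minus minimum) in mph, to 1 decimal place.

4.7 mph

station A: 64.8 ft/s = 44.182 mph.
station C: 39.3 kt = 45.226 mph.
Spread: 45.226 − 40.480 = 4.7 mph.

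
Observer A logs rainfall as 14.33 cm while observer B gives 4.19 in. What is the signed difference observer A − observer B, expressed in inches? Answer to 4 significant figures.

1.452 in

observer A: 14.33 cm = 5.64173 in.
Difference: 5.64173 − 4.19000 = 1.452 in.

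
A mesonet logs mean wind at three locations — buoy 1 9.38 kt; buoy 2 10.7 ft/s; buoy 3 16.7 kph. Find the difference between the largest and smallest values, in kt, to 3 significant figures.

buoy 2: 10.7 ft/s = 6.3396 kt.
buoy 3: 16.7 km/h = 9.0173 kt.
Spread: 9.3800 − 6.3396 = 3.04 kt.

3.04 kt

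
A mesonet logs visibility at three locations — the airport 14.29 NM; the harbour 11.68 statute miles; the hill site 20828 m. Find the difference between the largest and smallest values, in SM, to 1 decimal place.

the airport: 14.29 nmi = 16.445 SM.
the hill site: 20828 m = 12.942 SM.
Spread: 16.445 − 11.680 = 4.8 SM.

4.8 SM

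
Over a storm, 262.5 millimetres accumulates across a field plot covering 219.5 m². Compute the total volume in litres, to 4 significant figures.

1 mm over 1 m² is 1 L, so volume = 262.5 × 219.5 = 57618.75 L ≈ 57620 L.

57620 litres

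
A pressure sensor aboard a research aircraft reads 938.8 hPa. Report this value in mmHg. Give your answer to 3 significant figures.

704 mmHg

1 hPa = 0.750062 mmHg, so 938.8 × 0.750062 = 704 mmHg.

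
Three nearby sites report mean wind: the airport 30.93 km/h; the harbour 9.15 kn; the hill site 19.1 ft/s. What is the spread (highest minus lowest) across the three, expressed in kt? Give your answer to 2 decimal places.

the airport: 30.93 km/h = 16.7009 kt.
the hill site: 19.1 ft/s = 11.3164 kt.
Spread: 16.7009 − 9.1500 = 7.55 kt.

7.55 kt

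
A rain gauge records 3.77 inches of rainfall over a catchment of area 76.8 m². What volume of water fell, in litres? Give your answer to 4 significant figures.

Depth: 3.77 in × 25.4 = 95.758 mm.
1 mm over 1 m² is 1 L, so volume = 95.758 × 76.8 = 7354.2144 L ≈ 7354 L.

7354 litres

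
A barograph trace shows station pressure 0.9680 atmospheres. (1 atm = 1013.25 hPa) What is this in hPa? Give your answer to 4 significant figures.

980.8 hPa

1 atm = 1013.25 hPa, so 0.9680 × 1013.25 = 980.8 hPa.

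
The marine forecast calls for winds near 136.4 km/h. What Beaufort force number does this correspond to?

136.4 km/h = 37.9 m/s, which is Beaufort 12 (hurricane force, ≥32.7 m/s).

Beaufort force 12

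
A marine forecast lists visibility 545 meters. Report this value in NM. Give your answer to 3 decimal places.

1 m = 0.000539957 nmi, so 545 × 0.000539957 = 0.294 nmi.

0.294 nmi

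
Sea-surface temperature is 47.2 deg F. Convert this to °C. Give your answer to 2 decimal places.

°C = (°F − 32) × 5/9 = (47.2 − 32) / 1.8 = 8.44 °C.

8.44 °C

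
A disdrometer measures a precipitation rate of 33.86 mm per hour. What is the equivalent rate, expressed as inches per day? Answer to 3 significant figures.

33.86 mm/hour × 0.0393701 in/mm × 24 hour/day = 32.0 in/day.

32.0 in/day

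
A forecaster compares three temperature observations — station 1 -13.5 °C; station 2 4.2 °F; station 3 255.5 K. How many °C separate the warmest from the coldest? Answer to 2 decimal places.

station 2: 4.2 °F = -15.444 °C.
station 3: 255.5 K = -17.650 °C.
Spread: (-13.500) − (-17.650) = 4.150 °C.

4.15 °C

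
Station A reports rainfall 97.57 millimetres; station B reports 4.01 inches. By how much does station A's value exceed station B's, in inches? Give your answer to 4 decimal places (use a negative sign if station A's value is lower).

station A: 97.57 mm = 3.841339 in.
Difference: 3.841339 − 4.010000 = -0.1687 in.

-0.1687 in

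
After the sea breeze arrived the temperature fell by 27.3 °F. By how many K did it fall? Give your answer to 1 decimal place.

15.2 K

A change of 1 °C equals a change of 1.8 °F: ΔK = 27.3 × 0.5556 = 15.2 K.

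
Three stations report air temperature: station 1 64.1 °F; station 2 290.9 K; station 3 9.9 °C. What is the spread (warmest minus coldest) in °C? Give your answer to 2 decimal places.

7.93 °C

station 1: 64.1 °F = 17.833 °C.
station 2: 290.9 K = 17.750 °C.
Spread: 17.833 − 9.900 = 7.933 °C.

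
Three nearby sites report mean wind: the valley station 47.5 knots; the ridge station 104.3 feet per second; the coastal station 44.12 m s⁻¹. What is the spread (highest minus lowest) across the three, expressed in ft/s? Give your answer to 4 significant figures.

the valley station: 47.5 kt = 80.1710 ft/s.
the coastal station: 44.12 m/s = 144.7507 ft/s.
Spread: 144.7507 − 80.1710 = 64.58 ft/s.

64.58 ft/s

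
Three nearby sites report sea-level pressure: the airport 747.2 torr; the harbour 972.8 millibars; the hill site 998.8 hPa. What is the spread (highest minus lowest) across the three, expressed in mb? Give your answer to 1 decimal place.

the airport: 747.2 mmHg = 996.185 mb.
the hill site: 998.8 hPa = 998.800 mb.
Spread: 998.800 − 972.800 = 26.0 mb.

26.0 mb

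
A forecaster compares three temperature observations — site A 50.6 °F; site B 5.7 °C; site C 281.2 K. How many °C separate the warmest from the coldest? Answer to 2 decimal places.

site A: 50.6 °F = 10.333 °C.
site C: 281.2 K = 8.050 °C.
Spread: 10.333 − 5.700 = 4.633 °C.

4.63 °C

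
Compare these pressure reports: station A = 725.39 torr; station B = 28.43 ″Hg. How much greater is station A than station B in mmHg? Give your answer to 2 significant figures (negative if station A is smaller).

station B: 28.43 inHg = 722.122 mmHg.
Difference: 725.390 − 722.122 = 3.3 mmHg.

3.3 mmHg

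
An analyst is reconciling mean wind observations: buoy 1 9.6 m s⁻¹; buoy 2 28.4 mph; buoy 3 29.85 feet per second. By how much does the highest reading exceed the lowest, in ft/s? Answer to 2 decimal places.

buoy 1: 9.6 m/s = 31.4961 ft/s.
buoy 2: 28.4 mph = 41.6533 ft/s.
Spread: 41.6533 − 29.8500 = 11.80 ft/s.

11.80 ft/s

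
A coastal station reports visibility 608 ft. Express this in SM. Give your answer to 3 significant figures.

0.115 SM

1 ft = 0.000189394 SM, so 608 × 0.000189394 = 0.115 SM.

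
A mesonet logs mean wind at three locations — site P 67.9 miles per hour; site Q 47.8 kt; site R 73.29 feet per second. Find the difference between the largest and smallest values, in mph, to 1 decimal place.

17.9 mph

site Q: 47.8 kt = 55.007 mph.
site R: 73.29 ft/s = 49.970 mph.
Spread: 67.900 − 49.970 = 17.9 mph.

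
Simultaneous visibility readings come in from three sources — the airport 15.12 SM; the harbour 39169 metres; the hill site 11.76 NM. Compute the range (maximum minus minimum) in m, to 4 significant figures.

the airport: 15.12 SM = 24333.28 m.
the hill site: 11.76 nmi = 21779.52 m.
Spread: 39169.00 − 21779.52 = 17390 m.

17390 m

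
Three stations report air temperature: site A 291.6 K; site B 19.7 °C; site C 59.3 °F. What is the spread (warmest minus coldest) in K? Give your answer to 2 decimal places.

site A: 291.6 K = 18.450 °C.
site C: 59.3 °F = 15.167 °C.
Spread: 19.700 − 15.167 = 4.533 °C.

4.53 K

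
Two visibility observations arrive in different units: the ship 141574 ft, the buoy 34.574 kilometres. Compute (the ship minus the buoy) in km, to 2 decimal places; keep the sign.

8.58 km

the ship: 141574 ft = 43.1518 km.
Difference: 43.1518 − 34.5740 = 8.58 km.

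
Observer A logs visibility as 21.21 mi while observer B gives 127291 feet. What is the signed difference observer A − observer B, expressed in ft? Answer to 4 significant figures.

observer A: 21.21 SM = 111988.80 ft.
Difference: 111988.80 − 127291.00 = -15300 ft.

-15300 ft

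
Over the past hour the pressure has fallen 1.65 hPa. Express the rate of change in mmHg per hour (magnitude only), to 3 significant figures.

1.65 hPa / 1 h × 0.750062 mmHg/hPa = 1.24 mmHg/h.

1.24 mmHg per hour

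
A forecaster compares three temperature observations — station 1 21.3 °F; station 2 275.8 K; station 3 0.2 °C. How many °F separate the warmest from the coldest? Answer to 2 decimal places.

station 1: 21.3 °F = -5.944 °C.
station 2: 275.8 K = 2.650 °C.
Spread: 2.650 − (-5.944) = 8.594 °C = 15.47 °F.

15.47 °F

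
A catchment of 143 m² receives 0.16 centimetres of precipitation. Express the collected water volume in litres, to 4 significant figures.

228.8 litres

Depth: 0.16 cm × 10 = 1.6 mm.
1 mm over 1 m² is 1 L, so volume = 1.6 × 143 = 228.8 L.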